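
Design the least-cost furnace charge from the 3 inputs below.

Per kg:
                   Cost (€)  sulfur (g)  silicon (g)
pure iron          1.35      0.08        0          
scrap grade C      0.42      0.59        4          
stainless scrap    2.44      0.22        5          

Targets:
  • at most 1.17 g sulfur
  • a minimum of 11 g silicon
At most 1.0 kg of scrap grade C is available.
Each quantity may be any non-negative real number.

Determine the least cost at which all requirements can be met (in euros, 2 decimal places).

€3.84

Let x1 = kg of pure iron, x2 = kg of scrap grade C, x3 = kg of stainless scrap.
Minimize 1.35x1 + 0.42x2 + 2.44x3 with:
  0.08x1 + 0.59x2 + 0.22x3 ≤ 1.17   (sulfur)
  4x2 + 5x3 ≥ 11   (silicon)
  x2 ≤ 1
  x1, x2, x3 ≥ 0.
The cheapest feasible vertex uses only scrap grade C, stainless scrap; pure iron is not used. There the silicon and the scrap grade C cap constraints are tight.
Optimal quantities: scrap grade C = 1 kg, stainless scrap = 1.4 kg.
Total cost: 0.42·1 + 2.44·1.4 = 3.8360.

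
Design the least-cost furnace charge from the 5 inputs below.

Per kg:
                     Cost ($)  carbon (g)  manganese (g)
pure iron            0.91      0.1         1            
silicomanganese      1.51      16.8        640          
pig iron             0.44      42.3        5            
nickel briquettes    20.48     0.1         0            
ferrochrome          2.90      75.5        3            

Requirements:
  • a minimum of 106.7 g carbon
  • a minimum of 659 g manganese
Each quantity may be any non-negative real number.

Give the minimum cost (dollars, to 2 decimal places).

Treat it as an LP. Let x1 = kg of pure iron, x2 = kg of silicomanganese, x3 = kg of pig iron, x4 = kg of nickel briquettes, x5 = kg of ferrochrome.
Minimise 0.91x1 + 1.51x2 + 0.44x3 + 20.48x4 + 2.9x5 with:
  0.1x1 + 16.8x2 + 42.3x3 + 0.1x4 + 75.5x5 ≥ 106.7   (carbon)
  1x1 + 640x2 + 5x3 + 3x5 ≥ 659   (manganese)
  x1, x2, x3, x4, x5 ≥ 0.
The optimal basis is {silicomanganese, pig iron}; pure iron, nickel briquettes, ferrochrome drop out. There the carbon and manganese constraints are tight.
That vertex is x2 = 1.013, x3 = 2.12.
Objective = 1.51·1.013 + 0.44·2.12 = 2.4624.

$2.46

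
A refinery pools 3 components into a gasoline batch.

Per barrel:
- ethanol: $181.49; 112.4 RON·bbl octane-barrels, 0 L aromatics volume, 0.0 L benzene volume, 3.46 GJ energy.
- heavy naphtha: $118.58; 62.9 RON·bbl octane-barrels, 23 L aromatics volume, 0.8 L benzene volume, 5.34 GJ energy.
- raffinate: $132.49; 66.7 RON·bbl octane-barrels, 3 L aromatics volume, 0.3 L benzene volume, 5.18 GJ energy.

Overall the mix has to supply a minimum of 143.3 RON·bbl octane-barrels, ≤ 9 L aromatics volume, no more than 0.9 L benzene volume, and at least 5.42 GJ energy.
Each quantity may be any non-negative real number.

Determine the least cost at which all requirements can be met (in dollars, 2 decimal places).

Set it up as a linear program. Let x1 = barrels of ethanol, x2 = barrels of heavy naphtha, x3 = barrels of raffinate.
min 181.49x1 + 118.58x2 + 132.49x3 s.t.:
  112.4x1 + 62.9x2 + 66.7x3 ≥ 143.3   (octane-barrels)
  23x2 + 3x3 ≤ 9   (aromatics volume)
  0.8x2 + 0.3x3 ≤ 0.9   (benzene volume)
  3.46x1 + 5.34x2 + 5.18x3 ≥ 5.42   (energy)
  x1, x2, x3 ≥ 0.
At the optimum only ethanol, heavy naphtha are positive (raffinate = 0). The octane-barrels and energy requirements are met with equality.
That vertex is x1 = 1.10905, x2 = 0.296381.
Hence cost = 181.49·1.10905 + 118.58·0.296381 = $236.4263.

$236.43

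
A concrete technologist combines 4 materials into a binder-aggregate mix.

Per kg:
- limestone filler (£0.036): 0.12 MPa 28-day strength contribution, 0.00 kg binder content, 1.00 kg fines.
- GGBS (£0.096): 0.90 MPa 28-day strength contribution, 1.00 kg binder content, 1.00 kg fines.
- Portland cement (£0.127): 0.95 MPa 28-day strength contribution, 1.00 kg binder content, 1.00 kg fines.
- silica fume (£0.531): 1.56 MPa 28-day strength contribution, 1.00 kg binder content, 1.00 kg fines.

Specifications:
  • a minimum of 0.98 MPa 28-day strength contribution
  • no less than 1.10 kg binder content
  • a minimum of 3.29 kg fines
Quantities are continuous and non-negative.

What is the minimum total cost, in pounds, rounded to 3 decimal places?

£0.184

This is a linear program. Let x1 = kg of limestone filler, x2 = kg of GGBS, x3 = kg of Portland cement, x4 = kg of silica fume.
Minimize 0.036x1 + 0.096x2 + 0.127x3 + 0.531x4 with:
  0.12x1 + 0.9x2 + 0.95x3 + 1.56x4 ≥ 0.98   (28-day strength contribution)
  1x2 + 1x3 + 1x4 ≥ 1.1   (binder content)
  1x1 + 1x2 + 1x3 + 1x4 ≥ 3.29   (fines)
  x1, x2, x3, x4 ≥ 0.
The optimal basis is {limestone filler, GGBS}; Portland cement, silica fume drop out. The binder content and fines requirements are met with equality.
Optimal quantities: limestone filler = 2.19 kg, GGBS = 1.1 kg.
Objective = 0.036·2.19 + 0.096·1.1 = 0.18444.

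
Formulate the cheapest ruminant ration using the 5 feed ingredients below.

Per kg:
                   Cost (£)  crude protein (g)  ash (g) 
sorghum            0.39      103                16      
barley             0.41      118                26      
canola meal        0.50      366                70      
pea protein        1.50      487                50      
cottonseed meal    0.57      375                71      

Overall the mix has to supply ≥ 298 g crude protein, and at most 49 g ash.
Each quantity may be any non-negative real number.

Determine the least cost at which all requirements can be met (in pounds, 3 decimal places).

Let x1 = kg of sorghum, x2 = kg of barley, x3 = kg of canola meal, x4 = kg of pea protein, x5 = kg of cottonseed meal.
min 0.39x1 + 0.41x2 + 0.5x3 + 1.5x4 + 0.57x5 s.t.:
  103x1 + 118x2 + 366x3 + 487x4 + 375x5 ≥ 298   (crude protein)
  16x1 + 26x2 + 70x3 + 50x4 + 71x5 ≤ 49   (ash)
  x1, x2, x3, x4, x5 ≥ 0.
The minimum-cost mix takes nothing from sorghum, barley, cottonseed meal — only canola meal, pea protein. The crude protein and ash requirements are met with equality.
That vertex is x3 = 0.5676, x4 = 0.1853.
Total cost: 0.5·0.5676 + 1.5·0.1853 = 0.56175.

£0.562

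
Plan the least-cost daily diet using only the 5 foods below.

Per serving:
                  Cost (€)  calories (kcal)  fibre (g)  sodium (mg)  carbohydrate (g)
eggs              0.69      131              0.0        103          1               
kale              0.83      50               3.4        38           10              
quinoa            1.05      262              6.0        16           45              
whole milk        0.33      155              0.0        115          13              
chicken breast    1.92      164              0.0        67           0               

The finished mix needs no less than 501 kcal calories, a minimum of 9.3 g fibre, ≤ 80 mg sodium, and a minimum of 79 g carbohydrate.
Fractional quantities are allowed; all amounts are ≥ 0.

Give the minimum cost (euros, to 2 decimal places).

€1.87

This is a linear program. Let x1 = servings of eggs, x2 = servings of kale, x3 = servings of quinoa, x4 = servings of whole milk, x5 = servings of chicken breast.
Minimize 0.69x1 + 0.83x2 + 1.05x3 + 0.33x4 + 1.92x5 s.t.:
  131x1 + 50x2 + 262x3 + 155x4 + 164x5 ≥ 501   (calories)
  3.4x2 + 6x3 ≥ 9.3   (fibre)
  103x1 + 38x2 + 16x3 + 115x4 + 67x5 ≤ 80   (sodium)
  1x1 + 10x2 + 45x3 + 13x4 ≥ 79   (carbohydrate)
  x1, x2, x3, x4, x5 ≥ 0.
At the optimum only quinoa, whole milk are positive (eggs, kale, chicken breast = 0). Binding constraints: calories and sodium.
So quinoa = 1.635 servings, whole milk = 0.4681 servings.
Objective = 1.05·1.635 + 0.33·0.4681 = 1.8712.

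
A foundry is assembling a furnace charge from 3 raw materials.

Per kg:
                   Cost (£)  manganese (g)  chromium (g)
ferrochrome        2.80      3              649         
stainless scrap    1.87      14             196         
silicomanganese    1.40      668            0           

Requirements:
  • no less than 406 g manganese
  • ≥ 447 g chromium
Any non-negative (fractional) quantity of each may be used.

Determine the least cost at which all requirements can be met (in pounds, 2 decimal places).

£2.78

Let x1 = kg of ferrochrome, x2 = kg of stainless scrap, x3 = kg of silicomanganese.
min 2.8x1 + 1.87x2 + 1.4x3 subject to:
  3x1 + 14x2 + 668x3 ≥ 406   (manganese)
  649x1 + 196x2 ≥ 447   (chromium)
  x1, x2, x3 ≥ 0.
At the optimum only ferrochrome, silicomanganese are positive (stainless scrap = 0). There the manganese and chromium constraints are tight.
Solving gives x1 = 0.6888, x3 = 0.6047.
Cost = 2.8·0.6888 + 1.4·0.6047 = 2.7752.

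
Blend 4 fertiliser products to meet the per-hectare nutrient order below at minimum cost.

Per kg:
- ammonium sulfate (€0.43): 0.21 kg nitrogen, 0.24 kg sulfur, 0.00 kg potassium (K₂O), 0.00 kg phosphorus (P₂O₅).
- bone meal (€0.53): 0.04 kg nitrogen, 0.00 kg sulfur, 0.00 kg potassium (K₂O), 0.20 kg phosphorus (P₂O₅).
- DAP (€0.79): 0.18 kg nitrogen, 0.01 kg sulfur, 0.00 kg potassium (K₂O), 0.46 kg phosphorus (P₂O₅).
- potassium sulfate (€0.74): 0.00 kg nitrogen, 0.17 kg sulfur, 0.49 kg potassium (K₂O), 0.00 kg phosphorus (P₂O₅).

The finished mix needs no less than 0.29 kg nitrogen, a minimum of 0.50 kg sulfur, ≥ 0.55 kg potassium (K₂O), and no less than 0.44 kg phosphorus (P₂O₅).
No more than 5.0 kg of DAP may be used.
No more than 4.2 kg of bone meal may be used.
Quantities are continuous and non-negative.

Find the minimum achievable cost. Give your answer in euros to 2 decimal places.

This is a linear program. Let x1 = kg of ammonium sulfate, x2 = kg of bone meal, x3 = kg of DAP, x4 = kg of potassium sulfate.
min 0.43x1 + 0.53x2 + 0.79x3 + 0.74x4 s.t.:
  0.21x1 + 0.04x2 + 0.18x3 ≥ 0.29   (nitrogen)
  0.24x1 + 0.01x3 + 0.17x4 ≥ 0.5   (sulfur)
  0.49x4 ≥ 0.55   (potassium (K₂O))
  0.2x2 + 0.46x3 ≥ 0.44   (phosphorus (P₂O₅))
  x3 ≤ 5
  x2 ≤ 4.2
  x1, x2, x3, x4 ≥ 0.
The optimal basis is {ammonium sulfate, DAP, potassium sulfate}; bone meal drops out. Binding constraints: sulfur, potassium (K₂O), phosphorus (P₂O₅).
That vertex is x1 = 1.248, x3 = 0.9565, x4 = 1.122.
Total cost: 0.43·1.248 + 0.79·0.9565 + 0.74·1.122 = 2.1226.

€2.12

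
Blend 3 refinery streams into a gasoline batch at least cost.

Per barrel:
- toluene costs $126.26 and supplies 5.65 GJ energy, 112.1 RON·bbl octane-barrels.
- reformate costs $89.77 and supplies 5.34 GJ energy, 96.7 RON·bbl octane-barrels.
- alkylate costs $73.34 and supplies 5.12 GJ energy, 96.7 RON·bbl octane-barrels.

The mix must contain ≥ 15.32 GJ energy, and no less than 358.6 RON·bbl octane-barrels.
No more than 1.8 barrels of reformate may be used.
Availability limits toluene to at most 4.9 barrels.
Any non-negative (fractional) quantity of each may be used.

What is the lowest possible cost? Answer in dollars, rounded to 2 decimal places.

$271.97

Let x1 = barrels of toluene, x2 = barrels of reformate, x3 = barrels of alkylate.
Minimise 126.26x1 + 89.77x2 + 73.34x3 with:
  5.65x1 + 5.34x2 + 5.12x3 ≥ 15.32   (energy)
  112.1x1 + 96.7x2 + 96.7x3 ≥ 358.6   (octane-barrels)
  x2 ≤ 1.8
  x1 ≤ 4.9
  x1, x2, x3 ≥ 0.
The optimal basis is {alkylate}; toluene, reformate drop out. There the octane-barrels constraint is tight.
That vertex is x3 = 3.7084.
Cost = 73.34·3.7084 = 271.9741.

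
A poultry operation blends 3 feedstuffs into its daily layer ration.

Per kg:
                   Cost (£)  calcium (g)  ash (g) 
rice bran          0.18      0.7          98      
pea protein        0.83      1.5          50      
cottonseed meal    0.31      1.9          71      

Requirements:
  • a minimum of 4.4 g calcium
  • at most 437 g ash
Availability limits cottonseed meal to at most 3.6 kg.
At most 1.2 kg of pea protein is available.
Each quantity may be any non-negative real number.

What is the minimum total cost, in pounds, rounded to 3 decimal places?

£0.718

Set it up as a linear program. Let x1 = kg of rice bran, x2 = kg of pea protein, x3 = kg of cottonseed meal.
min 0.18x1 + 0.83x2 + 0.31x3 s.t.:
  0.7x1 + 1.5x2 + 1.9x3 ≥ 4.4   (calcium)
  98x1 + 50x2 + 71x3 ≤ 437   (ash)
  x3 ≤ 3.6
  x2 ≤ 1.2
  x1, x2, x3 ≥ 0.
At the optimum only cottonseed meal is positive (rice bran, pea protein = 0). The calcium requirement is met with equality.
Optimal quantities: cottonseed meal = 2.316 kg.
Hence cost = 0.31·2.316 = £0.71796.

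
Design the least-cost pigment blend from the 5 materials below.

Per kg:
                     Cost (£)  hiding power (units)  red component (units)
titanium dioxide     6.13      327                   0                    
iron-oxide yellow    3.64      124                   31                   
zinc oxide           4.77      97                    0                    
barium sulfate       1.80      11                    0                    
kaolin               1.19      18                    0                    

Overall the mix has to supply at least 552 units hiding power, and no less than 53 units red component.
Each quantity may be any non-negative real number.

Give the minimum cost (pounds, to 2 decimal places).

Let x1 = kg of titanium dioxide, x2 = kg of iron-oxide yellow, x3 = kg of zinc oxide, x4 = kg of barium sulfate, x5 = kg of kaolin.
Minimize 6.13x1 + 3.64x2 + 4.77x3 + 1.8x4 + 1.19x5 subject to:
  327x1 + 124x2 + 97x3 + 11x4 + 18x5 ≥ 552   (hiding power)
  31x2 ≥ 53   (red component)
  x1, x2, x3, x4, x5 ≥ 0.
The optimal basis is {titanium dioxide, iron-oxide yellow}; zinc oxide, barium sulfate, kaolin drop out. The hiding power and red component requirements are met with equality.
Solving gives x1 = 1.04, x2 = 1.71.
Cost = 6.13·1.04 + 3.64·1.71 = 12.5996.

£12.60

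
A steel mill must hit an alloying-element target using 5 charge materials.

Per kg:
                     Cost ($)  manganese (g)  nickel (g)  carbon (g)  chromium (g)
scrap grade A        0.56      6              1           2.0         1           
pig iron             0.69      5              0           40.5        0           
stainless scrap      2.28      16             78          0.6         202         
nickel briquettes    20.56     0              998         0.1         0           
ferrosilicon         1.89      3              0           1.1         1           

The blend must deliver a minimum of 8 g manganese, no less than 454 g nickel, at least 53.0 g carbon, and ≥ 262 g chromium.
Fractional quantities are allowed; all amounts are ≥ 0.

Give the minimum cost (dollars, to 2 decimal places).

$11.12

This is a linear program. Let x1 = kg of scrap grade A, x2 = kg of pig iron, x3 = kg of stainless scrap, x4 = kg of nickel briquettes, x5 = kg of ferrosilicon.
min 0.56x1 + 0.69x2 + 2.28x3 + 20.56x4 + 1.89x5 with:
  6x1 + 5x2 + 16x3 + 3x5 ≥ 8   (manganese)
  1x1 + 78x3 + 998x4 ≥ 454   (nickel)
  2x1 + 40.5x2 + 0.6x3 + 0.1x4 + 1.1x5 ≥ 53   (carbon)
  1x1 + 202x3 + 1x5 ≥ 262   (chromium)
  x1, x2, x3, x4, x5 ≥ 0.
At the optimum only pig iron, stainless scrap, nickel briquettes are positive (scrap grade A, ferrosilicon = 0). The nickel, carbon, chromium requirements are met with equality.
Optimal quantities: pig iron = 1.2886 kg, stainless scrap = 1.297 kg, nickel briquettes = 0.35354 kg.
Cost = 0.69·1.2886 + 2.28·1.297 + 20.56·0.35354 = 11.1151.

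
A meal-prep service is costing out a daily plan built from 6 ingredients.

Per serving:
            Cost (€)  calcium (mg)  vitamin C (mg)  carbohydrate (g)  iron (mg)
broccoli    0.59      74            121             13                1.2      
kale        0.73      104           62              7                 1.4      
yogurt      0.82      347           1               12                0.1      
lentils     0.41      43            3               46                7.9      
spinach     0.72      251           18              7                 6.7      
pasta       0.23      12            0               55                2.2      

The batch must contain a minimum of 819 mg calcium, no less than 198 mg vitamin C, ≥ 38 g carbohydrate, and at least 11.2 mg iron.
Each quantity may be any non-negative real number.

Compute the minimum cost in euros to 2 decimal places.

€2.70

Let x1 = servings of broccoli, x2 = servings of kale, x3 = servings of yogurt, x4 = servings of lentils, x5 = servings of spinach, x6 = servings of pasta.
Minimize 0.59x1 + 0.73x2 + 0.82x3 + 0.41x4 + 0.72x5 + 0.23x6 s.t.:
  74x1 + 104x2 + 347x3 + 43x4 + 251x5 + 12x6 ≥ 819   (calcium)
  121x1 + 62x2 + 1x3 + 3x4 + 18x5 ≥ 198   (vitamin C)
  13x1 + 7x2 + 12x3 + 46x4 + 7x5 + 55x6 ≥ 38   (carbohydrate)
  1.2x1 + 1.4x2 + 0.1x3 + 7.9x4 + 6.7x5 + 2.2x6 ≥ 11.2   (iron)
  x1, x2, x3, x4, x5, x6 ≥ 0.
The cheapest feasible vertex uses only broccoli, yogurt, spinach; kale, lentils, pasta are not used. The calcium, vitamin C, iron requirements are met with equality.
So broccoli = 1.419 servings, yogurt = 1.044 servings, spinach = 1.402 servings.
Cost = 0.59·1.419 + 0.82·1.044 + 0.72·1.402 = 2.7027.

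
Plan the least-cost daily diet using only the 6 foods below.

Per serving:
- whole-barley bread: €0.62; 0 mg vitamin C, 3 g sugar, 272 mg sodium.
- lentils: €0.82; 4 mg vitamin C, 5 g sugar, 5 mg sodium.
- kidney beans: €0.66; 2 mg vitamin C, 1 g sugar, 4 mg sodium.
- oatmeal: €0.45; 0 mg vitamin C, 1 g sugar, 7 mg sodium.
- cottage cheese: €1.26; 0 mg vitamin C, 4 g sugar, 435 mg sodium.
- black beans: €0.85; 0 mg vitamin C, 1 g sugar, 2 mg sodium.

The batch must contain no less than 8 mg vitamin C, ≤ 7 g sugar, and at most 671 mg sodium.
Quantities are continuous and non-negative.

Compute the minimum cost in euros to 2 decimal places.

Set it up as a linear program. Let x1 = servings of whole-barley bread, x2 = servings of lentils, x3 = servings of kidney beans, x4 = servings of oatmeal, x5 = servings of cottage cheese, x6 = servings of black beans.
min 0.62x1 + 0.82x2 + 0.66x3 + 0.45x4 + 1.26x5 + 0.85x6 with:
  4x2 + 2x3 ≥ 8   (vitamin C)
  3x1 + 5x2 + 1x3 + 1x4 + 4x5 + 1x6 ≤ 7   (sugar)
  272x1 + 5x2 + 4x3 + 7x4 + 435x5 + 2x6 ≤ 671   (sodium)
  x1, x2, x3, x4, x5, x6 ≥ 0.
At the optimum only lentils, kidney beans are positive (whole-barley bread, oatmeal, cottage cheese, black beans = 0). There the vitamin C and sugar constraints are tight.
That vertex is x2 = 1, x3 = 2.
Cost = 0.82·1 + 0.66·2 = 2.1400.

€2.14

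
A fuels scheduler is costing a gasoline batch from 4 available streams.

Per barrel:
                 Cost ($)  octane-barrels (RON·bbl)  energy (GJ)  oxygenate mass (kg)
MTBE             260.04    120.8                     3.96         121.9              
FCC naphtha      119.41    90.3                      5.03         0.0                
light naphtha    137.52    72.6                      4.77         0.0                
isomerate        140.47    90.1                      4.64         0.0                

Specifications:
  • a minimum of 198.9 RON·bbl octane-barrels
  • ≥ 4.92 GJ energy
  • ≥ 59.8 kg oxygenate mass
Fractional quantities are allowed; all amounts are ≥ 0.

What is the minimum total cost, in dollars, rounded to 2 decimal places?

Let x1 = barrels of MTBE, x2 = barrels of FCC naphtha, x3 = barrels of light naphtha, x4 = barrels of isomerate.
Minimise 260.04x1 + 119.41x2 + 137.52x3 + 140.47x4 subject to:
  120.8x1 + 90.3x2 + 72.6x3 + 90.1x4 ≥ 198.9   (octane-barrels)
  3.96x1 + 5.03x2 + 4.77x3 + 4.64x4 ≥ 4.92   (energy)
  121.9x1 ≥ 59.8   (oxygenate mass)
  x1, x2, x3, x4 ≥ 0.
At the optimum only MTBE, FCC naphtha are positive (light naphtha, isomerate = 0). Binding constraints: octane-barrels and oxygenate mass.
Solving gives x1 = 0.49057, x2 = 1.5464.
Hence cost = 260.04·0.49057 + 119.41·1.5464 = $312.2234.

$312.22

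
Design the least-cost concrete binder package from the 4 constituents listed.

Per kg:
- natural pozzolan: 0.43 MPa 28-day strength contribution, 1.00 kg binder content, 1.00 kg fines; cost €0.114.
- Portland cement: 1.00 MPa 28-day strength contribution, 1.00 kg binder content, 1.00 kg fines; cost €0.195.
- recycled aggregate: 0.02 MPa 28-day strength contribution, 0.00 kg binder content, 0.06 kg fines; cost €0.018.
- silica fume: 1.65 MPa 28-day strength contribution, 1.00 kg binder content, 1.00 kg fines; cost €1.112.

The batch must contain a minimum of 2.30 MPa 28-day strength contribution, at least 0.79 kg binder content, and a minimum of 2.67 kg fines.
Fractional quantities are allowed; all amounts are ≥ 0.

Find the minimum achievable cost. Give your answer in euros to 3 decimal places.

€0.468

Set it up as a linear program. Let x1 = kg of natural pozzolan, x2 = kg of Portland cement, x3 = kg of recycled aggregate, x4 = kg of silica fume.
Minimise 0.114x1 + 0.195x2 + 0.018x3 + 1.112x4 with:
  0.43x1 + 1x2 + 0.02x3 + 1.65x4 ≥ 2.3   (28-day strength contribution)
  1x1 + 1x2 + 1x4 ≥ 0.79   (binder content)
  1x1 + 1x2 + 0.06x3 + 1x4 ≥ 2.67   (fines)
  x1, x2, x3, x4 ≥ 0.
The cheapest feasible vertex uses only natural pozzolan, Portland cement; recycled aggregate, silica fume are not used. Binding constraints: 28-day strength contribution and fines.
Solving gives x1 = 0.6491, x2 = 2.021.
Cost = 0.114·0.6491 + 0.195·2.021 = 0.46809.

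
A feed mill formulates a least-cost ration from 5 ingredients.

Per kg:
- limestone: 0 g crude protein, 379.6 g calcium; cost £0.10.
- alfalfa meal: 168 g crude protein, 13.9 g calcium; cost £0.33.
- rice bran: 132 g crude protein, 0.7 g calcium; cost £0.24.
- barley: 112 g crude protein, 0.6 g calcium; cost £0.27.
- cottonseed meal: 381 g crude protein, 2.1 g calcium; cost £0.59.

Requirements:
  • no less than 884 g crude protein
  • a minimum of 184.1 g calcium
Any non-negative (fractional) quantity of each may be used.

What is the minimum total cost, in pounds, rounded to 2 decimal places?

Let x1 = kg of limestone, x2 = kg of alfalfa meal, x3 = kg of rice bran, x4 = kg of barley, x5 = kg of cottonseed meal.
min 0.1x1 + 0.33x2 + 0.24x3 + 0.27x4 + 0.59x5 with:
  168x2 + 132x3 + 112x4 + 381x5 ≥ 884   (crude protein)
  379.6x1 + 13.9x2 + 0.7x3 + 0.6x4 + 2.1x5 ≥ 184.1   (calcium)
  x1, x2, x3, x4, x5 ≥ 0.
At the optimum only limestone, cottonseed meal are positive (alfalfa meal, rice bran, barley = 0). The crude protein and calcium requirements are met with equality.
So limestone = 0.4721 kg, cottonseed meal = 2.32 kg.
Objective = 0.1·0.4721 + 0.59·2.32 = 1.4160.

£1.42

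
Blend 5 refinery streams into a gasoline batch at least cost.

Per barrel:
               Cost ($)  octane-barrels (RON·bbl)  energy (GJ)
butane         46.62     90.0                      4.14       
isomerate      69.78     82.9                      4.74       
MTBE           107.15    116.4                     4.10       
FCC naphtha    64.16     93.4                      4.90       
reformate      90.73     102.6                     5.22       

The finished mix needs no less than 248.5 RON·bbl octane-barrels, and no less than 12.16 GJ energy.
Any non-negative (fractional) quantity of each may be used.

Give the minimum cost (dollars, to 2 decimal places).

Treat it as an LP. Let x1 = barrels of butane, x2 = barrels of isomerate, x3 = barrels of MTBE, x4 = barrels of FCC naphtha, x5 = barrels of reformate.
min 46.62x1 + 69.78x2 + 107.15x3 + 64.16x4 + 90.73x5 subject to:
  90x1 + 82.9x2 + 116.4x3 + 93.4x4 + 102.6x5 ≥ 248.5   (octane-barrels)
  4.14x1 + 4.74x2 + 4.1x3 + 4.9x4 + 5.22x5 ≥ 12.16   (energy)
  x1, x2, x3, x4, x5 ≥ 0.
The cheapest feasible vertex uses only butane; isomerate, MTBE, FCC naphtha, reformate are not used. There the energy constraint is tight.
So butane = 2.9372 barrels.
Cost = 46.62·2.9372 = 136.9323.

$136.93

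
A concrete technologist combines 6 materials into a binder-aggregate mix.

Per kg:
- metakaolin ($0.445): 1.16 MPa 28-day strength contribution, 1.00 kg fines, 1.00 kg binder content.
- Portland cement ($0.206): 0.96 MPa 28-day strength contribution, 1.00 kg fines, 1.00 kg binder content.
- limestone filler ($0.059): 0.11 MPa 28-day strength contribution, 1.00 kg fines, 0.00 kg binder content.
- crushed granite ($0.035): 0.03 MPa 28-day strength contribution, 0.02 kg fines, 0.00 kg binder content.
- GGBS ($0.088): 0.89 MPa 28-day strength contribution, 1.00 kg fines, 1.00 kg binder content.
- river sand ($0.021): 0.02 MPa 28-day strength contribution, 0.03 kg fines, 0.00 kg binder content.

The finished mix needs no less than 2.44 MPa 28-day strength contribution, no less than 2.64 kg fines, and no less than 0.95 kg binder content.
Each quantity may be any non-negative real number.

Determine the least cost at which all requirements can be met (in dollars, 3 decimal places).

This is a linear program. Let x1 = kg of metakaolin, x2 = kg of Portland cement, x3 = kg of limestone filler, x4 = kg of crushed granite, x5 = kg of GGBS, x6 = kg of river sand.
min 0.445x1 + 0.206x2 + 0.059x3 + 0.035x4 + 0.088x5 + 0.021x6 with:
  1.16x1 + 0.96x2 + 0.11x3 + 0.03x4 + 0.89x5 + 0.02x6 ≥ 2.44   (28-day strength contribution)
  1x1 + 1x2 + 1x3 + 0.02x4 + 1x5 + 0.03x6 ≥ 2.64   (fines)
  1x1 + 1x2 + 1x5 ≥ 0.95   (binder content)
  x1, x2, x3, x4, x5, x6 ≥ 0.
At the optimum only GGBS is positive (metakaolin, Portland cement, limestone filler, crushed granite, river sand = 0). Binding constraint: 28-day strength contribution.
That vertex is x5 = 2.742.
Hence cost = 0.088·2.742 = $0.24130.

$0.241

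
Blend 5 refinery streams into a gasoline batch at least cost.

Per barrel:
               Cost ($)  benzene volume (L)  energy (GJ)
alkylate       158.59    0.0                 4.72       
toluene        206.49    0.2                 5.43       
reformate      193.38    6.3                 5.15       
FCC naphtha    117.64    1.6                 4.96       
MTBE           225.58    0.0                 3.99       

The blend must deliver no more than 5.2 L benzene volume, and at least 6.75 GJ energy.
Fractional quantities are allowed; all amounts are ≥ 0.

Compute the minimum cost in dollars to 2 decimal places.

This is a linear program. Let x1 = barrels of alkylate, x2 = barrels of toluene, x3 = barrels of reformate, x4 = barrels of FCC naphtha, x5 = barrels of MTBE.
Minimise 158.59x1 + 206.49x2 + 193.38x3 + 117.64x4 + 225.58x5 s.t.:
  0.2x2 + 6.3x3 + 1.6x4 ≤ 5.2   (benzene volume)
  4.72x1 + 5.43x2 + 5.15x3 + 4.96x4 + 3.99x5 ≥ 6.75   (energy)
  x1, x2, x3, x4, x5 ≥ 0.
At the optimum only FCC naphtha is positive (alkylate, toluene, reformate, MTBE = 0). The energy requirement is met with equality.
Solving gives x4 = 1.360887.
Total cost: 117.64·1.360887 = 160.0947.

$160.09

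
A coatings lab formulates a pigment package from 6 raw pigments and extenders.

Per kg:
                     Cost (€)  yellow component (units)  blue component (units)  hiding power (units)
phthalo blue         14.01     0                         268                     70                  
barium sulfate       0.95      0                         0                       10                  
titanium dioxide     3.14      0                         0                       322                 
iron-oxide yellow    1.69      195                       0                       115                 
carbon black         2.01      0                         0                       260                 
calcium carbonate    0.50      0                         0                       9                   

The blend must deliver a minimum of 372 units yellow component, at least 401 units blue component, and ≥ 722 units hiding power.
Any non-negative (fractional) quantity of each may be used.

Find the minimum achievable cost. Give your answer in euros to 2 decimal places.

This is a linear program. Let x1 = kg of phthalo blue, x2 = kg of barium sulfate, x3 = kg of titanium dioxide, x4 = kg of iron-oxide yellow, x5 = kg of carbon black, x6 = kg of calcium carbonate.
Minimise 14.01x1 + 0.95x2 + 3.14x3 + 1.69x4 + 2.01x5 + 0.5x6 s.t.:
  195x4 ≥ 372   (yellow component)
  268x1 ≥ 401   (blue component)
  70x1 + 10x2 + 322x3 + 115x4 + 260x5 + 9x6 ≥ 722   (hiding power)
  x1, x2, x3, x4, x5, x6 ≥ 0.
The optimal basis is {phthalo blue, iron-oxide yellow, carbon black}; barium sulfate, titanium dioxide, calcium carbonate drop out. There the yellow component, blue component, hiding power constraints are tight.
Solving gives x1 = 1.496, x4 = 1.908, x5 = 1.53.
Objective = 14.01·1.496 + 1.69·1.908 + 2.01·1.53 = 27.2588.

€27.26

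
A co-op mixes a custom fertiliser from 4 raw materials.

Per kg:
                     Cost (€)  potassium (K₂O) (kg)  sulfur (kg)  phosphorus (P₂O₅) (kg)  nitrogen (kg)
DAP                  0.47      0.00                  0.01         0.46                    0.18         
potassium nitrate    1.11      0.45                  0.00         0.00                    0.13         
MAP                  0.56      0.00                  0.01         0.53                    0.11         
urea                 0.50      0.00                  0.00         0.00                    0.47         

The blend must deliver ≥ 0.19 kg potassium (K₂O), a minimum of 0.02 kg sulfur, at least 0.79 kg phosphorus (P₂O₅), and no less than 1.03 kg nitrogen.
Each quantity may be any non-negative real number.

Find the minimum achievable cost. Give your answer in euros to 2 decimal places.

€2.06

Let x1 = kg of DAP, x2 = kg of potassium nitrate, x3 = kg of MAP, x4 = kg of urea.
Minimise 0.47x1 + 1.11x2 + 0.56x3 + 0.5x4 subject to:
  0.45x2 ≥ 0.19   (potassium (K₂O))
  0.01x1 + 0.01x3 ≥ 0.02   (sulfur)
  0.46x1 + 0.53x3 ≥ 0.79   (phosphorus (P₂O₅))
  0.18x1 + 0.13x2 + 0.11x3 + 0.47x4 ≥ 1.03   (nitrogen)
  x1, x2, x3, x4 ≥ 0.
The cheapest feasible vertex uses only DAP, potassium nitrate, urea; MAP is not used. The potassium (K₂O), sulfur, nitrogen requirements are met with equality.
That vertex is x1 = 2, x2 = 0.4222, x4 = 1.309.
Objective = 0.47·2 + 1.11·0.4222 + 0.5·1.309 = 2.0631.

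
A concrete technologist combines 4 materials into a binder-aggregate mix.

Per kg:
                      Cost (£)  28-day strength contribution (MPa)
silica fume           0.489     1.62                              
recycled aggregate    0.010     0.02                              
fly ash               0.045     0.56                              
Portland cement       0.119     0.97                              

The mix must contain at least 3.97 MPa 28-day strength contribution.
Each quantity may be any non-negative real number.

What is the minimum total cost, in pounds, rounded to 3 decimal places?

£0.319

Let x1 = kg of silica fume, x2 = kg of recycled aggregate, x3 = kg of fly ash, x4 = kg of Portland cement.
min 0.489x1 + 0.01x2 + 0.045x3 + 0.119x4 s.t.:
  1.62x1 + 0.02x2 + 0.56x3 + 0.97x4 ≥ 3.97   (28-day strength contribution)
  x1, x2, x3, x4 ≥ 0.
The optimal basis is {fly ash}; silica fume, recycled aggregate, Portland cement drop out. The 28-day strength contribution requirement is met with equality.
That vertex is x3 = 7.089.
Objective = 0.045·7.089 = 0.31901.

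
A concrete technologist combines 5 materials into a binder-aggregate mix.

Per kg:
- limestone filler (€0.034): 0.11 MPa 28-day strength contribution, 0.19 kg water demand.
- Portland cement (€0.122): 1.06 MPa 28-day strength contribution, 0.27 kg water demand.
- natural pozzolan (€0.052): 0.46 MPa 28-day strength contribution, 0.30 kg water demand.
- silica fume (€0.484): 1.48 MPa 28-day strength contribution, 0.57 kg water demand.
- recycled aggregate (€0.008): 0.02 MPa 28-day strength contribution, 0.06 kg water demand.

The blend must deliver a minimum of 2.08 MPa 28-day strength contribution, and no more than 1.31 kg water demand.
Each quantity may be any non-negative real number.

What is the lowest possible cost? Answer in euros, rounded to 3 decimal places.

€0.235

Set it up as a linear program. Let x1 = kg of limestone filler, x2 = kg of Portland cement, x3 = kg of natural pozzolan, x4 = kg of silica fume, x5 = kg of recycled aggregate.
Minimise 0.034x1 + 0.122x2 + 0.052x3 + 0.484x4 + 0.008x5 s.t.:
  0.11x1 + 1.06x2 + 0.46x3 + 1.48x4 + 0.02x5 ≥ 2.08   (28-day strength contribution)
  0.19x1 + 0.27x2 + 0.3x3 + 0.57x4 + 0.06x5 ≤ 1.31   (water demand)
  x1, x2, x3, x4, x5 ≥ 0.
The optimal basis is {Portland cement, natural pozzolan}; limestone filler, silica fume, recycled aggregate drop out. The 28-day strength contribution and water demand requirements are met with equality.
So Portland cement = 0.1104 kg, natural pozzolan = 4.267 kg.
Objective = 0.122·0.1104 + 0.052·4.267 = 0.23535.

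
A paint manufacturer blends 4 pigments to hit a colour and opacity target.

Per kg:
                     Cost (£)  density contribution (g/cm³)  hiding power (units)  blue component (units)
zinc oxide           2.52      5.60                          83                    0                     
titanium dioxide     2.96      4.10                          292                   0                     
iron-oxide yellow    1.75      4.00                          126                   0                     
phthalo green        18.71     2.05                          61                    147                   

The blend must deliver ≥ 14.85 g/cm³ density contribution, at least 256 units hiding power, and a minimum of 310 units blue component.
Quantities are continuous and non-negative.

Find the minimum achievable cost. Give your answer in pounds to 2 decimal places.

Treat it as an LP. Let x1 = kg of zinc oxide, x2 = kg of titanium dioxide, x3 = kg of iron-oxide yellow, x4 = kg of phthalo green.
Minimize 2.52x1 + 2.96x2 + 1.75x3 + 18.71x4 subject to:
  5.6x1 + 4.1x2 + 4x3 + 2.05x4 ≥ 14.85   (density contribution)
  83x1 + 292x2 + 126x3 + 61x4 ≥ 256   (hiding power)
  147x4 ≥ 310   (blue component)
  x1, x2, x3, x4 ≥ 0.
The minimum-cost mix takes nothing from zinc oxide, titanium dioxide — only iron-oxide yellow, phthalo green. There the density contribution and blue component constraints are tight.
That vertex is x3 = 2.6317, x4 = 2.1088.
Objective = 1.75·2.6317 + 18.71·2.1088 = 44.0611.

£44.06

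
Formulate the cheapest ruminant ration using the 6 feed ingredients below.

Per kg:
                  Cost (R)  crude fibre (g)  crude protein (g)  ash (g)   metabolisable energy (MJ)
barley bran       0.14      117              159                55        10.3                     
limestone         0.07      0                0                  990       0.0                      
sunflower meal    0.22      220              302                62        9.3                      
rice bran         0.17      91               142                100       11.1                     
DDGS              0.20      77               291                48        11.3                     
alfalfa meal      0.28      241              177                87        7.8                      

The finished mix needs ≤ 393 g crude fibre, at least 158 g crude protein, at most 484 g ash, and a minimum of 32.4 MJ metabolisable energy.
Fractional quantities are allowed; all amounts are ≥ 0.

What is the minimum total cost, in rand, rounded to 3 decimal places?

R0.440

Set it up as a linear program. Let x1 = kg of barley bran, x2 = kg of limestone, x3 = kg of sunflower meal, x4 = kg of rice bran, x5 = kg of DDGS, x6 = kg of alfalfa meal.
Minimize 0.14x1 + 0.07x2 + 0.22x3 + 0.17x4 + 0.2x5 + 0.28x6 s.t.:
  117x1 + 220x3 + 91x4 + 77x5 + 241x6 ≤ 393   (crude fibre)
  159x1 + 302x3 + 142x4 + 291x5 + 177x6 ≥ 158   (crude protein)
  55x1 + 990x2 + 62x3 + 100x4 + 48x5 + 87x6 ≤ 484   (ash)
  10.3x1 + 9.3x3 + 11.1x4 + 11.3x5 + 7.8x6 ≥ 32.4   (metabolisable energy)
  x1, x2, x3, x4, x5, x6 ≥ 0.
The cheapest feasible vertex uses only barley bran; limestone, sunflower meal, rice bran, DDGS, alfalfa meal are not used. There the metabolisable energy constraint is tight.
Solving gives x1 = 3.146.
Objective = 0.14·3.146 = 0.44044.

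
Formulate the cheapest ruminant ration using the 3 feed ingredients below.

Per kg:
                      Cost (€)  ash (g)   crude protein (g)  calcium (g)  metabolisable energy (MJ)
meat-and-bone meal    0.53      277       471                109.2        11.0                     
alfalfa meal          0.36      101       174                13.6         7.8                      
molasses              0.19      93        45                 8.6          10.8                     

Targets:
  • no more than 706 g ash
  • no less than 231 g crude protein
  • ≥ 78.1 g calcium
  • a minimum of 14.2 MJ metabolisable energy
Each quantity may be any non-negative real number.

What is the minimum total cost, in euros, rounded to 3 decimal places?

€0.474

Set it up as a linear program. Let x1 = kg of meat-and-bone meal, x2 = kg of alfalfa meal, x3 = kg of molasses.
Minimise 0.53x1 + 0.36x2 + 0.19x3 subject to:
  277x1 + 101x2 + 93x3 ≤ 706   (ash)
  471x1 + 174x2 + 45x3 ≥ 231   (crude protein)
  109.2x1 + 13.6x2 + 8.6x3 ≥ 78.1   (calcium)
  11x1 + 7.8x2 + 10.8x3 ≥ 14.2   (metabolisable energy)
  x1, x2, x3 ≥ 0.
The cheapest feasible vertex uses only meat-and-bone meal, molasses; alfalfa meal is not used. There the calcium and metabolisable energy constraints are tight.
That vertex is x1 = 0.665, x3 = 0.6375.
Cost = 0.53·0.665 + 0.19·0.6375 = 0.47358.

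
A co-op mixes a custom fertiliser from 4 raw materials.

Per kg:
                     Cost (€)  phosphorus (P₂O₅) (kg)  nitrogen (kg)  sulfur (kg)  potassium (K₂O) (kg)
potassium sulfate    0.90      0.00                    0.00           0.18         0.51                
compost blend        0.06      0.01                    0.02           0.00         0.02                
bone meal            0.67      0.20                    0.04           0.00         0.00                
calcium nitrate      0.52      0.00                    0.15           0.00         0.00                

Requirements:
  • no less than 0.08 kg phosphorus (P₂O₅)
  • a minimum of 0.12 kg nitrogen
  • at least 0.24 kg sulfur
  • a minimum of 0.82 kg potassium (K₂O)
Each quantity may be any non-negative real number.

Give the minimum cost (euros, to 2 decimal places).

Let x1 = kg of potassium sulfate, x2 = kg of compost blend, x3 = kg of bone meal, x4 = kg of calcium nitrate.
min 0.9x1 + 0.06x2 + 0.67x3 + 0.52x4 subject to:
  0.01x2 + 0.2x3 ≥ 0.08   (phosphorus (P₂O₅))
  0.02x2 + 0.04x3 + 0.15x4 ≥ 0.12   (nitrogen)
  0.18x1 ≥ 0.24   (sulfur)
  0.51x1 + 0.02x2 ≥ 0.82   (potassium (K₂O))
  x1, x2, x3, x4 ≥ 0.
The cheapest feasible vertex uses only potassium sulfate, compost blend, bone meal; calcium nitrate is not used. Binding constraints: phosphorus (P₂O₅), sulfur, potassium (K₂O).
Optimal quantities: potassium sulfate = 1.333 kg, compost blend = 7 kg, bone meal = 0.05 kg.
Objective = 0.9·1.333 + 0.06·7 + 0.67·0.05 = 1.6532.

€1.65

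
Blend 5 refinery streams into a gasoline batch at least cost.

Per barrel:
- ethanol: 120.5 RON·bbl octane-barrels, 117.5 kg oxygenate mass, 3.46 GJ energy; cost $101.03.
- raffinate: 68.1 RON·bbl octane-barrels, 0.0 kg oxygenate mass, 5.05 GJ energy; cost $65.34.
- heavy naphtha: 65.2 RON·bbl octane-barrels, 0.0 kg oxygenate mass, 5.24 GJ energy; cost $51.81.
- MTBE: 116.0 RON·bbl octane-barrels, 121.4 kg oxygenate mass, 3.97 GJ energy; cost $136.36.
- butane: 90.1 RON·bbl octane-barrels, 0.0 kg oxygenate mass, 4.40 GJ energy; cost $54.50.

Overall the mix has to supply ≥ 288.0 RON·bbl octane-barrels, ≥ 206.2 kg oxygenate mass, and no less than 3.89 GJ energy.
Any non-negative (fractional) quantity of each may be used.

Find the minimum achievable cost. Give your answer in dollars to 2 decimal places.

$223.59

Let x1 = barrels of ethanol, x2 = barrels of raffinate, x3 = barrels of heavy naphtha, x4 = barrels of MTBE, x5 = barrels of butane.
min 101.03x1 + 65.34x2 + 51.81x3 + 136.36x4 + 54.5x5 with:
  120.5x1 + 68.1x2 + 65.2x3 + 116x4 + 90.1x5 ≥ 288   (octane-barrels)
  117.5x1 + 121.4x4 ≥ 206.2   (oxygenate mass)
  3.46x1 + 5.05x2 + 5.24x3 + 3.97x4 + 4.4x5 ≥ 3.89   (energy)
  x1, x2, x3, x4, x5 ≥ 0.
The optimal basis is {ethanol, butane}; raffinate, heavy naphtha, MTBE drop out. There the octane-barrels and oxygenate mass constraints are tight.
Optimal quantities: ethanol = 1.7549 barrels, butane = 0.84945 barrels.
Cost = 101.03·1.7549 + 54.5·0.84945 = 223.5926.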